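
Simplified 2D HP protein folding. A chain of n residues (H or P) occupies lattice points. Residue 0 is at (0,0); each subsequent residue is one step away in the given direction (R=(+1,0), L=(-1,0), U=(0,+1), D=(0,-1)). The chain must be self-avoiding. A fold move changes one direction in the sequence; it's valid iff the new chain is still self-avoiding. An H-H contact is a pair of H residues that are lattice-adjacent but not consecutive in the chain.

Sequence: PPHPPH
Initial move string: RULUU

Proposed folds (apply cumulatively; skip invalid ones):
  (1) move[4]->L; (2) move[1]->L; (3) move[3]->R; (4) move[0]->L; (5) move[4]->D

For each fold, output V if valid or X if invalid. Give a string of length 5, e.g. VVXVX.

Initial: RULUU -> [(0, 0), (1, 0), (1, 1), (0, 1), (0, 2), (0, 3)]
Fold 1: move[4]->L => RULUL VALID
Fold 2: move[1]->L => RLLUL INVALID (collision), skipped
Fold 3: move[3]->R => RULRL INVALID (collision), skipped
Fold 4: move[0]->L => LULUL VALID
Fold 5: move[4]->D => LULUD INVALID (collision), skipped

Answer: VXXVX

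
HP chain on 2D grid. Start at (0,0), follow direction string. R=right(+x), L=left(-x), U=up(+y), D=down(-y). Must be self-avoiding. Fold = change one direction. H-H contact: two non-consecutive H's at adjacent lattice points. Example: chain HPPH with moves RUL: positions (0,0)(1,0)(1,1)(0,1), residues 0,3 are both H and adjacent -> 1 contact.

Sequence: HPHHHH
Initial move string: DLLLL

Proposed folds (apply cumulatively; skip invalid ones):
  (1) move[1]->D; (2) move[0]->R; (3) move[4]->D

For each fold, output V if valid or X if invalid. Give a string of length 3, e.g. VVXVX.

Initial: DLLLL -> [(0, 0), (0, -1), (-1, -1), (-2, -1), (-3, -1), (-4, -1)]
Fold 1: move[1]->D => DDLLL VALID
Fold 2: move[0]->R => RDLLL VALID
Fold 3: move[4]->D => RDLLD VALID

Answer: VVV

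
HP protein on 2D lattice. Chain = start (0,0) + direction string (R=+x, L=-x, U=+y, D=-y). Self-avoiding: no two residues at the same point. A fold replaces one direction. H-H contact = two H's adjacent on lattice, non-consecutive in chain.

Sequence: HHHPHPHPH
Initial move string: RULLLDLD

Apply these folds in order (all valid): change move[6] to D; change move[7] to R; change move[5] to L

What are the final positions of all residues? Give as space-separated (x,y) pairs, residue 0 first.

Initial moves: RULLLDLD
Fold: move[6]->D => RULLLDDD (positions: [(0, 0), (1, 0), (1, 1), (0, 1), (-1, 1), (-2, 1), (-2, 0), (-2, -1), (-2, -2)])
Fold: move[7]->R => RULLLDDR (positions: [(0, 0), (1, 0), (1, 1), (0, 1), (-1, 1), (-2, 1), (-2, 0), (-2, -1), (-1, -1)])
Fold: move[5]->L => RULLLLDR (positions: [(0, 0), (1, 0), (1, 1), (0, 1), (-1, 1), (-2, 1), (-3, 1), (-3, 0), (-2, 0)])

Answer: (0,0) (1,0) (1,1) (0,1) (-1,1) (-2,1) (-3,1) (-3,0) (-2,0)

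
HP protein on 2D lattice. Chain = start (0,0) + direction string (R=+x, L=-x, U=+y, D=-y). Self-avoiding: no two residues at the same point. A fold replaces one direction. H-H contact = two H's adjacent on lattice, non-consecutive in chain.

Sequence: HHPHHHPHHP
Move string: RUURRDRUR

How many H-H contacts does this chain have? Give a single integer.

Positions: [(0, 0), (1, 0), (1, 1), (1, 2), (2, 2), (3, 2), (3, 1), (4, 1), (4, 2), (5, 2)]
H-H contact: residue 5 @(3,2) - residue 8 @(4, 2)

Answer: 1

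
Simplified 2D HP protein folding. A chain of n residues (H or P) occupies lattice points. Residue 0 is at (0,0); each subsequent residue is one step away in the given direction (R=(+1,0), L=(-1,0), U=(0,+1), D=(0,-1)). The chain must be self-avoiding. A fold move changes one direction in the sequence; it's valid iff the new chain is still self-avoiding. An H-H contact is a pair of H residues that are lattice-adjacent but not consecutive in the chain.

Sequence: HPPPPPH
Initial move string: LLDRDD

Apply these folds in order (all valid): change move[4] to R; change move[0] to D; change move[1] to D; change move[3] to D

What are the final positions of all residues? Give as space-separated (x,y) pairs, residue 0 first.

Answer: (0,0) (0,-1) (0,-2) (0,-3) (0,-4) (1,-4) (1,-5)

Derivation:
Initial moves: LLDRDD
Fold: move[4]->R => LLDRRD (positions: [(0, 0), (-1, 0), (-2, 0), (-2, -1), (-1, -1), (0, -1), (0, -2)])
Fold: move[0]->D => DLDRRD (positions: [(0, 0), (0, -1), (-1, -1), (-1, -2), (0, -2), (1, -2), (1, -3)])
Fold: move[1]->D => DDDRRD (positions: [(0, 0), (0, -1), (0, -2), (0, -3), (1, -3), (2, -3), (2, -4)])
Fold: move[3]->D => DDDDRD (positions: [(0, 0), (0, -1), (0, -2), (0, -3), (0, -4), (1, -4), (1, -5)])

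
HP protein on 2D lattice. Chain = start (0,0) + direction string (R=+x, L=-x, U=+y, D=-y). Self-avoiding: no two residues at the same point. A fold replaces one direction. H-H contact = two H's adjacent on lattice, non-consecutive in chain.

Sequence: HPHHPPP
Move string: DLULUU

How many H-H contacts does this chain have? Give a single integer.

Answer: 1

Derivation:
Positions: [(0, 0), (0, -1), (-1, -1), (-1, 0), (-2, 0), (-2, 1), (-2, 2)]
H-H contact: residue 0 @(0,0) - residue 3 @(-1, 0)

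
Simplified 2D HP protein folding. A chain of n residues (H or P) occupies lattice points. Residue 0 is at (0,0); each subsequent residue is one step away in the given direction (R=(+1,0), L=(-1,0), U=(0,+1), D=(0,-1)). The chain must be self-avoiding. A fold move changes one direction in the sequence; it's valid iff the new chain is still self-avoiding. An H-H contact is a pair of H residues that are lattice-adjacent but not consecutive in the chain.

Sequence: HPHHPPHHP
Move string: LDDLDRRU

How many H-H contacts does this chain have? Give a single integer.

Positions: [(0, 0), (-1, 0), (-1, -1), (-1, -2), (-2, -2), (-2, -3), (-1, -3), (0, -3), (0, -2)]
H-H contact: residue 3 @(-1,-2) - residue 6 @(-1, -3)

Answer: 1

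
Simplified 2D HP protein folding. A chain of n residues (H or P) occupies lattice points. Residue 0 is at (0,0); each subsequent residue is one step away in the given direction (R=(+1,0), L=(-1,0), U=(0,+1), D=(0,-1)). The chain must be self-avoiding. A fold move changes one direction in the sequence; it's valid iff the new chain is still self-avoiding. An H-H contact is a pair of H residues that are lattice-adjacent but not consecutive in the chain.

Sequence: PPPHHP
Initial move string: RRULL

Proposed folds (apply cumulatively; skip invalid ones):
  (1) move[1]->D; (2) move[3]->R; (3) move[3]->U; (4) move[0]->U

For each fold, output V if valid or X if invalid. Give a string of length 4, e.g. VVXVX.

Initial: RRULL -> [(0, 0), (1, 0), (2, 0), (2, 1), (1, 1), (0, 1)]
Fold 1: move[1]->D => RDULL INVALID (collision), skipped
Fold 2: move[3]->R => RRURL INVALID (collision), skipped
Fold 3: move[3]->U => RRUUL VALID
Fold 4: move[0]->U => URUUL VALID

Answer: XXVV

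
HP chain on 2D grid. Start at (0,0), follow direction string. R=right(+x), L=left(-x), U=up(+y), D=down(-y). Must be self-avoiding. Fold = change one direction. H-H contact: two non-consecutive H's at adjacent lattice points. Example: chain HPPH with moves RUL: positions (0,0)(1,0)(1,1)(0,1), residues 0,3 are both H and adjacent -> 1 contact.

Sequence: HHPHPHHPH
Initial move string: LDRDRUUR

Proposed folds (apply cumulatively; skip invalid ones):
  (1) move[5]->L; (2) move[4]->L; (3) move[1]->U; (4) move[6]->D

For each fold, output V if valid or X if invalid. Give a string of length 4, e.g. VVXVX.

Initial: LDRDRUUR -> [(0, 0), (-1, 0), (-1, -1), (0, -1), (0, -2), (1, -2), (1, -1), (1, 0), (2, 0)]
Fold 1: move[5]->L => LDRDRLUR INVALID (collision), skipped
Fold 2: move[4]->L => LDRDLUUR INVALID (collision), skipped
Fold 3: move[1]->U => LURDRUUR INVALID (collision), skipped
Fold 4: move[6]->D => LDRDRUDR INVALID (collision), skipped

Answer: XXXX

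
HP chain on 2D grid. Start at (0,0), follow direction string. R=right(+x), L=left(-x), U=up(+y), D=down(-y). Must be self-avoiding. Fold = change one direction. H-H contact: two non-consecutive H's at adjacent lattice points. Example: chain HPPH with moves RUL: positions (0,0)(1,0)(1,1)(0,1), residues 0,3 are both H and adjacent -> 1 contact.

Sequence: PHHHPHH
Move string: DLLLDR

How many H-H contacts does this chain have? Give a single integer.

Answer: 1

Derivation:
Positions: [(0, 0), (0, -1), (-1, -1), (-2, -1), (-3, -1), (-3, -2), (-2, -2)]
H-H contact: residue 3 @(-2,-1) - residue 6 @(-2, -2)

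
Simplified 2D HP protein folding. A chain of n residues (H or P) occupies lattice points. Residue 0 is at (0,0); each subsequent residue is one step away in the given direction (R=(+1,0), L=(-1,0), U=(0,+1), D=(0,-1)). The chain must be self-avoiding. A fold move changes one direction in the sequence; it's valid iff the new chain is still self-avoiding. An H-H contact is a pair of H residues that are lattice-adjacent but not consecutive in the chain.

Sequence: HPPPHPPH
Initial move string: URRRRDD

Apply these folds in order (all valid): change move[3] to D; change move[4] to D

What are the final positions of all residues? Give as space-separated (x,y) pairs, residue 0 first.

Answer: (0,0) (0,1) (1,1) (2,1) (2,0) (2,-1) (2,-2) (2,-3)

Derivation:
Initial moves: URRRRDD
Fold: move[3]->D => URRDRDD (positions: [(0, 0), (0, 1), (1, 1), (2, 1), (2, 0), (3, 0), (3, -1), (3, -2)])
Fold: move[4]->D => URRDDDD (positions: [(0, 0), (0, 1), (1, 1), (2, 1), (2, 0), (2, -1), (2, -2), (2, -3)])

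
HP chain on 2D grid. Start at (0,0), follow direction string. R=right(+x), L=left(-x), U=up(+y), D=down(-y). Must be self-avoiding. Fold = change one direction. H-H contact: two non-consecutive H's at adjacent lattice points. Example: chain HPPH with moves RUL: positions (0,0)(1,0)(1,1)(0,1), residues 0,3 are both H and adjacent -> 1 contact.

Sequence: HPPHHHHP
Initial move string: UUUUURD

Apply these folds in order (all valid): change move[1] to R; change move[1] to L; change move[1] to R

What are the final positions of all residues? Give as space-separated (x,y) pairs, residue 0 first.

Answer: (0,0) (0,1) (1,1) (1,2) (1,3) (1,4) (2,4) (2,3)

Derivation:
Initial moves: UUUUURD
Fold: move[1]->R => URUUURD (positions: [(0, 0), (0, 1), (1, 1), (1, 2), (1, 3), (1, 4), (2, 4), (2, 3)])
Fold: move[1]->L => ULUUURD (positions: [(0, 0), (0, 1), (-1, 1), (-1, 2), (-1, 3), (-1, 4), (0, 4), (0, 3)])
Fold: move[1]->R => URUUURD (positions: [(0, 0), (0, 1), (1, 1), (1, 2), (1, 3), (1, 4), (2, 4), (2, 3)])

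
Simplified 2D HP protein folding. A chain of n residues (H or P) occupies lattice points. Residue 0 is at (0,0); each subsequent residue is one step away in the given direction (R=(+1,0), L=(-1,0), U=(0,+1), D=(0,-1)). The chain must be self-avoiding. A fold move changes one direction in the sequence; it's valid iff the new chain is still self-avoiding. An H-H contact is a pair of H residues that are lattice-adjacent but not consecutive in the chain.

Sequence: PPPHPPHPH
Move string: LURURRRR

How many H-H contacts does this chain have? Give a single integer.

Positions: [(0, 0), (-1, 0), (-1, 1), (0, 1), (0, 2), (1, 2), (2, 2), (3, 2), (4, 2)]
No H-H contacts found.

Answer: 0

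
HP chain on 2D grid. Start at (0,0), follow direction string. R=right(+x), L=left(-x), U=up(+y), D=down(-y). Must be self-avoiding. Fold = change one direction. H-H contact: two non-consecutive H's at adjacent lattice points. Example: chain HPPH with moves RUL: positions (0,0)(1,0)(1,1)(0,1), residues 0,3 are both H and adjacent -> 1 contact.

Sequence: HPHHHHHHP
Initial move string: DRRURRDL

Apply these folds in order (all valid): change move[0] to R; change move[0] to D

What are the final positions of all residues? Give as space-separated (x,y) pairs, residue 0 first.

Initial moves: DRRURRDL
Fold: move[0]->R => RRRURRDL (positions: [(0, 0), (1, 0), (2, 0), (3, 0), (3, 1), (4, 1), (5, 1), (5, 0), (4, 0)])
Fold: move[0]->D => DRRURRDL (positions: [(0, 0), (0, -1), (1, -1), (2, -1), (2, 0), (3, 0), (4, 0), (4, -1), (3, -1)])

Answer: (0,0) (0,-1) (1,-1) (2,-1) (2,0) (3,0) (4,0) (4,-1) (3,-1)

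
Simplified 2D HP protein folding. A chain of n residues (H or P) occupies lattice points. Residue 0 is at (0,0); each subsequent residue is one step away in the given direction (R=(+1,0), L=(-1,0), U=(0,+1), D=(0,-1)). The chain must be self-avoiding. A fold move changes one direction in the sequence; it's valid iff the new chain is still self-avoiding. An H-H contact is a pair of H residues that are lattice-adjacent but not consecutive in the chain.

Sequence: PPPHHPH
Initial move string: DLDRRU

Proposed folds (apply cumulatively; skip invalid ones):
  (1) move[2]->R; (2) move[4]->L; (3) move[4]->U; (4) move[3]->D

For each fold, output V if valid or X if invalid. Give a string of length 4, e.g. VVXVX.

Answer: XXXV

Derivation:
Initial: DLDRRU -> [(0, 0), (0, -1), (-1, -1), (-1, -2), (0, -2), (1, -2), (1, -1)]
Fold 1: move[2]->R => DLRRRU INVALID (collision), skipped
Fold 2: move[4]->L => DLDRLU INVALID (collision), skipped
Fold 3: move[4]->U => DLDRUU INVALID (collision), skipped
Fold 4: move[3]->D => DLDDRU VALID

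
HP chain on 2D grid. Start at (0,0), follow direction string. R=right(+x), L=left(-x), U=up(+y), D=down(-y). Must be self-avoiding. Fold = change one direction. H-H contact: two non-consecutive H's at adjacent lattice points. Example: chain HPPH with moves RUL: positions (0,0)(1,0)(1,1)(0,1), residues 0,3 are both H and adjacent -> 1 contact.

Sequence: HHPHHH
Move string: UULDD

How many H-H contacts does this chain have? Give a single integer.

Answer: 2

Derivation:
Positions: [(0, 0), (0, 1), (0, 2), (-1, 2), (-1, 1), (-1, 0)]
H-H contact: residue 0 @(0,0) - residue 5 @(-1, 0)
H-H contact: residue 1 @(0,1) - residue 4 @(-1, 1)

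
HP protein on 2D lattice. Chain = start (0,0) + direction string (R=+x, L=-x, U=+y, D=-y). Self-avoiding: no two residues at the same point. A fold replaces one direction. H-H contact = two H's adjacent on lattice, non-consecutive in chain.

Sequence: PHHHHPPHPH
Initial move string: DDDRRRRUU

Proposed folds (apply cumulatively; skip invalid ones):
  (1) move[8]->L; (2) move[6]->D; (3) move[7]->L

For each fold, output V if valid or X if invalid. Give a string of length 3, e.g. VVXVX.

Answer: VXX

Derivation:
Initial: DDDRRRRUU -> [(0, 0), (0, -1), (0, -2), (0, -3), (1, -3), (2, -3), (3, -3), (4, -3), (4, -2), (4, -1)]
Fold 1: move[8]->L => DDDRRRRUL VALID
Fold 2: move[6]->D => DDDRRRDUL INVALID (collision), skipped
Fold 3: move[7]->L => DDDRRRRLL INVALID (collision), skipped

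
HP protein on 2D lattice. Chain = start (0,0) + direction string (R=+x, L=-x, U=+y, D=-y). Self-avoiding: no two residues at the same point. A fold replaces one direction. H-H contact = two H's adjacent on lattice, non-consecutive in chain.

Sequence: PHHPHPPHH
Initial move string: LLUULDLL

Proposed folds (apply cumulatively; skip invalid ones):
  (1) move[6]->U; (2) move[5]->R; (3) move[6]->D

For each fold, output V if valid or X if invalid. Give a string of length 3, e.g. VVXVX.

Answer: XXV

Derivation:
Initial: LLUULDLL -> [(0, 0), (-1, 0), (-2, 0), (-2, 1), (-2, 2), (-3, 2), (-3, 1), (-4, 1), (-5, 1)]
Fold 1: move[6]->U => LLUULDUL INVALID (collision), skipped
Fold 2: move[5]->R => LLUULRLL INVALID (collision), skipped
Fold 3: move[6]->D => LLUULDDL VALID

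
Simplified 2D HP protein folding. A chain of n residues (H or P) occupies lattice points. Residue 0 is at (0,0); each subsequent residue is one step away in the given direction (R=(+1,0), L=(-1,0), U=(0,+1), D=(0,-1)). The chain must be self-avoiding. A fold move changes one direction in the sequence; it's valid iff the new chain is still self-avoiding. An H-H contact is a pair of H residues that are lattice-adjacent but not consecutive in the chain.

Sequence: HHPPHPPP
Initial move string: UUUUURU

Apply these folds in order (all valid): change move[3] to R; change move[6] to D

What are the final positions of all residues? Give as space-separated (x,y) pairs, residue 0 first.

Initial moves: UUUUURU
Fold: move[3]->R => UUURURU (positions: [(0, 0), (0, 1), (0, 2), (0, 3), (1, 3), (1, 4), (2, 4), (2, 5)])
Fold: move[6]->D => UUURURD (positions: [(0, 0), (0, 1), (0, 2), (0, 3), (1, 3), (1, 4), (2, 4), (2, 3)])

Answer: (0,0) (0,1) (0,2) (0,3) (1,3) (1,4) (2,4) (2,3)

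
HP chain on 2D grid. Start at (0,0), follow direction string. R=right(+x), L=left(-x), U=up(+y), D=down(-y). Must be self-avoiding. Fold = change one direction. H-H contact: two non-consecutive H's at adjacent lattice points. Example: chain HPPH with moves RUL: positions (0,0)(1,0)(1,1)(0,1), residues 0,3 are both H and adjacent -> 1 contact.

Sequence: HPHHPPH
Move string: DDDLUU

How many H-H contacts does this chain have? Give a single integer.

Positions: [(0, 0), (0, -1), (0, -2), (0, -3), (-1, -3), (-1, -2), (-1, -1)]
No H-H contacts found.

Answer: 0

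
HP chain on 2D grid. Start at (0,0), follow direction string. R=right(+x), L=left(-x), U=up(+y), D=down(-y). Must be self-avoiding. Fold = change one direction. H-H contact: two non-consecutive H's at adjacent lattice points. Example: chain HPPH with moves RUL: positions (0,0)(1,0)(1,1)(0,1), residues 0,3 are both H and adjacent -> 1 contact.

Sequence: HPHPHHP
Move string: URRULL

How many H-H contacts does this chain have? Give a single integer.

Answer: 1

Derivation:
Positions: [(0, 0), (0, 1), (1, 1), (2, 1), (2, 2), (1, 2), (0, 2)]
H-H contact: residue 2 @(1,1) - residue 5 @(1, 2)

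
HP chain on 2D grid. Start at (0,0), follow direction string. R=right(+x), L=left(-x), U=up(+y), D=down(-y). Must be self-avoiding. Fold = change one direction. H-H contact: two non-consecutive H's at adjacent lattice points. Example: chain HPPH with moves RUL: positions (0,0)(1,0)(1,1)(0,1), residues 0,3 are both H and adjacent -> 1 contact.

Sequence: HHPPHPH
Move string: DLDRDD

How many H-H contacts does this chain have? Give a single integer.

Answer: 1

Derivation:
Positions: [(0, 0), (0, -1), (-1, -1), (-1, -2), (0, -2), (0, -3), (0, -4)]
H-H contact: residue 1 @(0,-1) - residue 4 @(0, -2)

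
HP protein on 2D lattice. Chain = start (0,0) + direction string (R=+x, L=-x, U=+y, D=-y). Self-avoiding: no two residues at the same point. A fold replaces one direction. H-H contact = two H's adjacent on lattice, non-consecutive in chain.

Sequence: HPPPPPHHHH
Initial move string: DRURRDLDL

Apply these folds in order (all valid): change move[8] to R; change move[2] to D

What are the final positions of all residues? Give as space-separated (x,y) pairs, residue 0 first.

Answer: (0,0) (0,-1) (1,-1) (1,-2) (2,-2) (3,-2) (3,-3) (2,-3) (2,-4) (3,-4)

Derivation:
Initial moves: DRURRDLDL
Fold: move[8]->R => DRURRDLDR (positions: [(0, 0), (0, -1), (1, -1), (1, 0), (2, 0), (3, 0), (3, -1), (2, -1), (2, -2), (3, -2)])
Fold: move[2]->D => DRDRRDLDR (positions: [(0, 0), (0, -1), (1, -1), (1, -2), (2, -2), (3, -2), (3, -3), (2, -3), (2, -4), (3, -4)])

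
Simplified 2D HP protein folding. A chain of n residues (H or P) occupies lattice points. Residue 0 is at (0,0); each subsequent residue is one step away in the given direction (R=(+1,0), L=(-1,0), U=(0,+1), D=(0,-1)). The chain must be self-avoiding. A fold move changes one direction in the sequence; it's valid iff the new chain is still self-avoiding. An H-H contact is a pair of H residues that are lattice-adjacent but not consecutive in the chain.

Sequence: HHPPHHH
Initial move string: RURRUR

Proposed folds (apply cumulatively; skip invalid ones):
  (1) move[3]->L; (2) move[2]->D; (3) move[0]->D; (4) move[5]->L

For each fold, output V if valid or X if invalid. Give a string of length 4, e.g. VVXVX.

Initial: RURRUR -> [(0, 0), (1, 0), (1, 1), (2, 1), (3, 1), (3, 2), (4, 2)]
Fold 1: move[3]->L => RURLUR INVALID (collision), skipped
Fold 2: move[2]->D => RUDRUR INVALID (collision), skipped
Fold 3: move[0]->D => DURRUR INVALID (collision), skipped
Fold 4: move[5]->L => RURRUL VALID

Answer: XXXV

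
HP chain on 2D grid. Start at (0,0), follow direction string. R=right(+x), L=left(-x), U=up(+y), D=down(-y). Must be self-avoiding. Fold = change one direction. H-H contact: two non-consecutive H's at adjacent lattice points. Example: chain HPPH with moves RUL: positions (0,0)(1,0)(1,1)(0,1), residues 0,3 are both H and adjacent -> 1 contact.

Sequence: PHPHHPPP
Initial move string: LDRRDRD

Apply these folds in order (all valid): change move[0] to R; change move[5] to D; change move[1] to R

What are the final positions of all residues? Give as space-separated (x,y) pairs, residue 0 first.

Answer: (0,0) (1,0) (2,0) (3,0) (4,0) (4,-1) (4,-2) (4,-3)

Derivation:
Initial moves: LDRRDRD
Fold: move[0]->R => RDRRDRD (positions: [(0, 0), (1, 0), (1, -1), (2, -1), (3, -1), (3, -2), (4, -2), (4, -3)])
Fold: move[5]->D => RDRRDDD (positions: [(0, 0), (1, 0), (1, -1), (2, -1), (3, -1), (3, -2), (3, -3), (3, -4)])
Fold: move[1]->R => RRRRDDD (positions: [(0, 0), (1, 0), (2, 0), (3, 0), (4, 0), (4, -1), (4, -2), (4, -3)])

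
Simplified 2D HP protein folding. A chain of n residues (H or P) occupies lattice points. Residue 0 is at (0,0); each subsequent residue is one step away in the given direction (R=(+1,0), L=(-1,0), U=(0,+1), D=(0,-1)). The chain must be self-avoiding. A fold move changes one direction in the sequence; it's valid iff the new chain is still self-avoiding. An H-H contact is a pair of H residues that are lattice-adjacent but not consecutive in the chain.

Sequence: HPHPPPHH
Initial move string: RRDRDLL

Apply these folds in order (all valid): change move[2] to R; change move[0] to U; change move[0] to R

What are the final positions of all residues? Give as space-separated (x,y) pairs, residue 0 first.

Initial moves: RRDRDLL
Fold: move[2]->R => RRRRDLL (positions: [(0, 0), (1, 0), (2, 0), (3, 0), (4, 0), (4, -1), (3, -1), (2, -1)])
Fold: move[0]->U => URRRDLL (positions: [(0, 0), (0, 1), (1, 1), (2, 1), (3, 1), (3, 0), (2, 0), (1, 0)])
Fold: move[0]->R => RRRRDLL (positions: [(0, 0), (1, 0), (2, 0), (3, 0), (4, 0), (4, -1), (3, -1), (2, -1)])

Answer: (0,0) (1,0) (2,0) (3,0) (4,0) (4,-1) (3,-1) (2,-1)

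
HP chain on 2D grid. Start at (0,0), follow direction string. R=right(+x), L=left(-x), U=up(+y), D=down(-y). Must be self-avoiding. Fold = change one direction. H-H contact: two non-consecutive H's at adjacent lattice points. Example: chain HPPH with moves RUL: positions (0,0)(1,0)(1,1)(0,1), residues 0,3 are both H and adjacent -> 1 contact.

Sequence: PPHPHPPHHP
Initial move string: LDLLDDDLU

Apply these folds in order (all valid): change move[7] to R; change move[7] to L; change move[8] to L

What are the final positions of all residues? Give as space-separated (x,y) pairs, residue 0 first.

Answer: (0,0) (-1,0) (-1,-1) (-2,-1) (-3,-1) (-3,-2) (-3,-3) (-3,-4) (-4,-4) (-5,-4)

Derivation:
Initial moves: LDLLDDDLU
Fold: move[7]->R => LDLLDDDRU (positions: [(0, 0), (-1, 0), (-1, -1), (-2, -1), (-3, -1), (-3, -2), (-3, -3), (-3, -4), (-2, -4), (-2, -3)])
Fold: move[7]->L => LDLLDDDLU (positions: [(0, 0), (-1, 0), (-1, -1), (-2, -1), (-3, -1), (-3, -2), (-3, -3), (-3, -4), (-4, -4), (-4, -3)])
Fold: move[8]->L => LDLLDDDLL (positions: [(0, 0), (-1, 0), (-1, -1), (-2, -1), (-3, -1), (-3, -2), (-3, -3), (-3, -4), (-4, -4), (-5, -4)])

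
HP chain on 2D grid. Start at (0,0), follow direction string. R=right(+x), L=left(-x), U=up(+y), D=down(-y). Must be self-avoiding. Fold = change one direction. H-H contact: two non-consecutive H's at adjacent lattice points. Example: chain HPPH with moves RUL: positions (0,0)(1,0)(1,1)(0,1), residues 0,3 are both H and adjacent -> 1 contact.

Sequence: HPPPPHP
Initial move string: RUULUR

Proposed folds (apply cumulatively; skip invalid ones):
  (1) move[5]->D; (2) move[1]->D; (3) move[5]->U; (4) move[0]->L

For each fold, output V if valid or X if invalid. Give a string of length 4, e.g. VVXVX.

Initial: RUULUR -> [(0, 0), (1, 0), (1, 1), (1, 2), (0, 2), (0, 3), (1, 3)]
Fold 1: move[5]->D => RUULUD INVALID (collision), skipped
Fold 2: move[1]->D => RDULUR INVALID (collision), skipped
Fold 3: move[5]->U => RUULUU VALID
Fold 4: move[0]->L => LUULUU VALID

Answer: XXVV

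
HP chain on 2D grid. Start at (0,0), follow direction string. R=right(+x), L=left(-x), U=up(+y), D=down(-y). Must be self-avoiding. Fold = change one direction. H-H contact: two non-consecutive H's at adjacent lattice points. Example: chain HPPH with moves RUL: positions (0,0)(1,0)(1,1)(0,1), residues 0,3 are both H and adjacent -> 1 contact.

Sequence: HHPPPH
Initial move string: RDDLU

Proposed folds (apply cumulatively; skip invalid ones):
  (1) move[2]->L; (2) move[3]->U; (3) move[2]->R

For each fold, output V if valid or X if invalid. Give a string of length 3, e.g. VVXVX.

Answer: VXX

Derivation:
Initial: RDDLU -> [(0, 0), (1, 0), (1, -1), (1, -2), (0, -2), (0, -1)]
Fold 1: move[2]->L => RDLLU VALID
Fold 2: move[3]->U => RDLUU INVALID (collision), skipped
Fold 3: move[2]->R => RDRLU INVALID (collision), skipped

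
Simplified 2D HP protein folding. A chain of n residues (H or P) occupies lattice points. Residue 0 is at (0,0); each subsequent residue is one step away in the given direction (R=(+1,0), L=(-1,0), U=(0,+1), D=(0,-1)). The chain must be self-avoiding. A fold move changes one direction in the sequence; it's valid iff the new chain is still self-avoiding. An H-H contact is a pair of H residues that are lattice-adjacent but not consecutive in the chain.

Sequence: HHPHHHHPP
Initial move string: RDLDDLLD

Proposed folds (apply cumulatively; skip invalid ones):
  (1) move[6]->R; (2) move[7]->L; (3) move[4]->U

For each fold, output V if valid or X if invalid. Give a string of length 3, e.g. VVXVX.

Initial: RDLDDLLD -> [(0, 0), (1, 0), (1, -1), (0, -1), (0, -2), (0, -3), (-1, -3), (-2, -3), (-2, -4)]
Fold 1: move[6]->R => RDLDDLRD INVALID (collision), skipped
Fold 2: move[7]->L => RDLDDLLL VALID
Fold 3: move[4]->U => RDLDULLL INVALID (collision), skipped

Answer: XVX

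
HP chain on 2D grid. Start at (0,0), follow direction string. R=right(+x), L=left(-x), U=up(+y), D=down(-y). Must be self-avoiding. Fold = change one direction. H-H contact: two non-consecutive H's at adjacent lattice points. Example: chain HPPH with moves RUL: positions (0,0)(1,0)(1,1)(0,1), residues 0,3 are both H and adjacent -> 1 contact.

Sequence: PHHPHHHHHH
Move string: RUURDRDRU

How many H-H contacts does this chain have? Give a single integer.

Answer: 2

Derivation:
Positions: [(0, 0), (1, 0), (1, 1), (1, 2), (2, 2), (2, 1), (3, 1), (3, 0), (4, 0), (4, 1)]
H-H contact: residue 2 @(1,1) - residue 5 @(2, 1)
H-H contact: residue 6 @(3,1) - residue 9 @(4, 1)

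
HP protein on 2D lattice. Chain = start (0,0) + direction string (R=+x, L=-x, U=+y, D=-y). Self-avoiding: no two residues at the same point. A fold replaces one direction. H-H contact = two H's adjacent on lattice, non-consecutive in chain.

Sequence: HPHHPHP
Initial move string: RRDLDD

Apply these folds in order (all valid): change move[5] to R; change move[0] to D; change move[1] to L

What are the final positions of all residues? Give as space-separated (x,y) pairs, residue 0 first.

Initial moves: RRDLDD
Fold: move[5]->R => RRDLDR (positions: [(0, 0), (1, 0), (2, 0), (2, -1), (1, -1), (1, -2), (2, -2)])
Fold: move[0]->D => DRDLDR (positions: [(0, 0), (0, -1), (1, -1), (1, -2), (0, -2), (0, -3), (1, -3)])
Fold: move[1]->L => DLDLDR (positions: [(0, 0), (0, -1), (-1, -1), (-1, -2), (-2, -2), (-2, -3), (-1, -3)])

Answer: (0,0) (0,-1) (-1,-1) (-1,-2) (-2,-2) (-2,-3) (-1,-3)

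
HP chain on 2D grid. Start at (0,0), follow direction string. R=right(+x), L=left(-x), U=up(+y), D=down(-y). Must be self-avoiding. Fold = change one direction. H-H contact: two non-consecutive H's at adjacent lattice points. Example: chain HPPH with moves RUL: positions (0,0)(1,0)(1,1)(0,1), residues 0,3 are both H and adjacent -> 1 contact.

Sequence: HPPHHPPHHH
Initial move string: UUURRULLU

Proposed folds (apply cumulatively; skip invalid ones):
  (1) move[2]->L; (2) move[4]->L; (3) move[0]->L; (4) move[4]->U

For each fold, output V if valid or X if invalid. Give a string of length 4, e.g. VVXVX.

Initial: UUURRULLU -> [(0, 0), (0, 1), (0, 2), (0, 3), (1, 3), (2, 3), (2, 4), (1, 4), (0, 4), (0, 5)]
Fold 1: move[2]->L => UULRRULLU INVALID (collision), skipped
Fold 2: move[4]->L => UUURLULLU INVALID (collision), skipped
Fold 3: move[0]->L => LUURRULLU VALID
Fold 4: move[4]->U => LUURUULLU VALID

Answer: XXVV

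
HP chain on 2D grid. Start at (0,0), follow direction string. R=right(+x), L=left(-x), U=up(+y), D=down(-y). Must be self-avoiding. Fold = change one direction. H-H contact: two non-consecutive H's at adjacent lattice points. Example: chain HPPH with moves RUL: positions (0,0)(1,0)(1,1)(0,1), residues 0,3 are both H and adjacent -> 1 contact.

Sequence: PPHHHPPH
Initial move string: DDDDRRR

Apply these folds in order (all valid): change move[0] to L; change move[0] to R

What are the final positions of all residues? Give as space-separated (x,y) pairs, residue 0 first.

Initial moves: DDDDRRR
Fold: move[0]->L => LDDDRRR (positions: [(0, 0), (-1, 0), (-1, -1), (-1, -2), (-1, -3), (0, -3), (1, -3), (2, -3)])
Fold: move[0]->R => RDDDRRR (positions: [(0, 0), (1, 0), (1, -1), (1, -2), (1, -3), (2, -3), (3, -3), (4, -3)])

Answer: (0,0) (1,0) (1,-1) (1,-2) (1,-3) (2,-3) (3,-3) (4,-3)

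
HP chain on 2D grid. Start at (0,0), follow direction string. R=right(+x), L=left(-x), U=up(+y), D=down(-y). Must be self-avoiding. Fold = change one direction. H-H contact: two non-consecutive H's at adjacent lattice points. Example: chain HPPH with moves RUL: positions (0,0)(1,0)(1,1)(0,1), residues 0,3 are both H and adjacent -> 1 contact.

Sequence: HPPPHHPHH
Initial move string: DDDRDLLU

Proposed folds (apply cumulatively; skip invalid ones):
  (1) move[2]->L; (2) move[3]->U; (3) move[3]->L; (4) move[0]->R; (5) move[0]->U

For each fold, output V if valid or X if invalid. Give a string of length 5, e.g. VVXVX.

Answer: XXVVX

Derivation:
Initial: DDDRDLLU -> [(0, 0), (0, -1), (0, -2), (0, -3), (1, -3), (1, -4), (0, -4), (-1, -4), (-1, -3)]
Fold 1: move[2]->L => DDLRDLLU INVALID (collision), skipped
Fold 2: move[3]->U => DDDUDLLU INVALID (collision), skipped
Fold 3: move[3]->L => DDDLDLLU VALID
Fold 4: move[0]->R => RDDLDLLU VALID
Fold 5: move[0]->U => UDDLDLLU INVALID (collision), skipped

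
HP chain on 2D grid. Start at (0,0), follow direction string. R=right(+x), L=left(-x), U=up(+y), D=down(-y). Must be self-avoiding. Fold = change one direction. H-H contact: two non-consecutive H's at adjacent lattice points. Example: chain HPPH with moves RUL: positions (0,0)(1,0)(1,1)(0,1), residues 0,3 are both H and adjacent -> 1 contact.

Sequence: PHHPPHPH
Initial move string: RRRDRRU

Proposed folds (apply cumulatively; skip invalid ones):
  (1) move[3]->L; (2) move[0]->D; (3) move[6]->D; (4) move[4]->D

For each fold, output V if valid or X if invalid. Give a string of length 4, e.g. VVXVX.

Answer: XVVV

Derivation:
Initial: RRRDRRU -> [(0, 0), (1, 0), (2, 0), (3, 0), (3, -1), (4, -1), (5, -1), (5, 0)]
Fold 1: move[3]->L => RRRLRRU INVALID (collision), skipped
Fold 2: move[0]->D => DRRDRRU VALID
Fold 3: move[6]->D => DRRDRRD VALID
Fold 4: move[4]->D => DRRDDRD VALID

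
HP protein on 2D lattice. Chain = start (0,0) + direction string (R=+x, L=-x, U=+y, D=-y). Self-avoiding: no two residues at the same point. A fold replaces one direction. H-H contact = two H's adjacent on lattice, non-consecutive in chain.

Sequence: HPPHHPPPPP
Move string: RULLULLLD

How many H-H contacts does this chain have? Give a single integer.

Positions: [(0, 0), (1, 0), (1, 1), (0, 1), (-1, 1), (-1, 2), (-2, 2), (-3, 2), (-4, 2), (-4, 1)]
H-H contact: residue 0 @(0,0) - residue 3 @(0, 1)

Answer: 1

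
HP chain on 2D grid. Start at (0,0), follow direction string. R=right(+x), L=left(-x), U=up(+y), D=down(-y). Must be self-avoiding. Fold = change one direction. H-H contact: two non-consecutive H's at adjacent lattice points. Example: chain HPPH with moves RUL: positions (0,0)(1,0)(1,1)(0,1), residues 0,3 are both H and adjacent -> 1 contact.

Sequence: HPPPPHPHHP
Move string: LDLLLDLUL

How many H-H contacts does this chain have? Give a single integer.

Positions: [(0, 0), (-1, 0), (-1, -1), (-2, -1), (-3, -1), (-4, -1), (-4, -2), (-5, -2), (-5, -1), (-6, -1)]
H-H contact: residue 5 @(-4,-1) - residue 8 @(-5, -1)

Answer: 1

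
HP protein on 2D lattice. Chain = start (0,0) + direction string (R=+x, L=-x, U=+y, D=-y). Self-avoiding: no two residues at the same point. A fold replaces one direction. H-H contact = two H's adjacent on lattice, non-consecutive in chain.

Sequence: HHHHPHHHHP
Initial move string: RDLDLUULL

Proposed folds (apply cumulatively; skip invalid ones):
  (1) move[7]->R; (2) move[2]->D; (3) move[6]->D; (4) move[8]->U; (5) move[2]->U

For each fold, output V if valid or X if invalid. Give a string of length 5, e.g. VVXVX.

Initial: RDLDLUULL -> [(0, 0), (1, 0), (1, -1), (0, -1), (0, -2), (-1, -2), (-1, -1), (-1, 0), (-2, 0), (-3, 0)]
Fold 1: move[7]->R => RDLDLUURL INVALID (collision), skipped
Fold 2: move[2]->D => RDDDLUULL VALID
Fold 3: move[6]->D => RDDDLUDLL INVALID (collision), skipped
Fold 4: move[8]->U => RDDDLUULU VALID
Fold 5: move[2]->U => RDUDLUULU INVALID (collision), skipped

Answer: XVXVX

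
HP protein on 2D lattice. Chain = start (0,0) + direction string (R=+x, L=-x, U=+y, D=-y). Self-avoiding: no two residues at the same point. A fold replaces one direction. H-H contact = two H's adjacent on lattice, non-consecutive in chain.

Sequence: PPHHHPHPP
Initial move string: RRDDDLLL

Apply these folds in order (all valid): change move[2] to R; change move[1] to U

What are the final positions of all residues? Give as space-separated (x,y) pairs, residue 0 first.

Initial moves: RRDDDLLL
Fold: move[2]->R => RRRDDLLL (positions: [(0, 0), (1, 0), (2, 0), (3, 0), (3, -1), (3, -2), (2, -2), (1, -2), (0, -2)])
Fold: move[1]->U => RURDDLLL (positions: [(0, 0), (1, 0), (1, 1), (2, 1), (2, 0), (2, -1), (1, -1), (0, -1), (-1, -1)])

Answer: (0,0) (1,0) (1,1) (2,1) (2,0) (2,-1) (1,-1) (0,-1) (-1,-1)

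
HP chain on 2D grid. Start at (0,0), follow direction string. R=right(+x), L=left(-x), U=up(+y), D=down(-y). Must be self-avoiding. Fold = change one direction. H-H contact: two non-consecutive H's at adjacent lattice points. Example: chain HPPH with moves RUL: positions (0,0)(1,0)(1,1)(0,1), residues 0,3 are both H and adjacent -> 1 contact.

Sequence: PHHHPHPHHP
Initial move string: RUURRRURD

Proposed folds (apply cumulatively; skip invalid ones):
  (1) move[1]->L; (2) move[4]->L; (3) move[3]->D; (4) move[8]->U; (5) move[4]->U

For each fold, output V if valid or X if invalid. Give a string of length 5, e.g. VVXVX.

Initial: RUURRRURD -> [(0, 0), (1, 0), (1, 1), (1, 2), (2, 2), (3, 2), (4, 2), (4, 3), (5, 3), (5, 2)]
Fold 1: move[1]->L => RLURRRURD INVALID (collision), skipped
Fold 2: move[4]->L => RUURLRURD INVALID (collision), skipped
Fold 3: move[3]->D => RUUDRRURD INVALID (collision), skipped
Fold 4: move[8]->U => RUURRRURU VALID
Fold 5: move[4]->U => RUURURURU VALID

Answer: XXXVV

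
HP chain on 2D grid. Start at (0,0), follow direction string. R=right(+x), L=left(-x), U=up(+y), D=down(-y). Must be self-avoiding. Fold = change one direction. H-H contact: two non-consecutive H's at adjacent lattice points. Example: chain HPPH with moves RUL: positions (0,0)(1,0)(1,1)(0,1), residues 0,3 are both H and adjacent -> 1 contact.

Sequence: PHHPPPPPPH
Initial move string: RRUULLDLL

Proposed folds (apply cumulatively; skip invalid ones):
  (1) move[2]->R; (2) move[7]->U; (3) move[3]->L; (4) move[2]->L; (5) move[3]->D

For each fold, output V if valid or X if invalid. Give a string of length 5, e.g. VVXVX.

Answer: XXVXX

Derivation:
Initial: RRUULLDLL -> [(0, 0), (1, 0), (2, 0), (2, 1), (2, 2), (1, 2), (0, 2), (0, 1), (-1, 1), (-2, 1)]
Fold 1: move[2]->R => RRRULLDLL INVALID (collision), skipped
Fold 2: move[7]->U => RRUULLDUL INVALID (collision), skipped
Fold 3: move[3]->L => RRULLLDLL VALID
Fold 4: move[2]->L => RRLLLLDLL INVALID (collision), skipped
Fold 5: move[3]->D => RRUDLLDLL INVALID (collision), skipped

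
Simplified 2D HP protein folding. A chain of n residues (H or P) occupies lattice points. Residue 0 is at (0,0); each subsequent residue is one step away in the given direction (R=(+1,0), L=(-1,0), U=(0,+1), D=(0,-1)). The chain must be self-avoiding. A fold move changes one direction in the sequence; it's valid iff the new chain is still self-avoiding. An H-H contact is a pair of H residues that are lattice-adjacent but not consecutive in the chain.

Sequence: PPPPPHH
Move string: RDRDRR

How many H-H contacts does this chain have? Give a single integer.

Answer: 0

Derivation:
Positions: [(0, 0), (1, 0), (1, -1), (2, -1), (2, -2), (3, -2), (4, -2)]
No H-H contacts found.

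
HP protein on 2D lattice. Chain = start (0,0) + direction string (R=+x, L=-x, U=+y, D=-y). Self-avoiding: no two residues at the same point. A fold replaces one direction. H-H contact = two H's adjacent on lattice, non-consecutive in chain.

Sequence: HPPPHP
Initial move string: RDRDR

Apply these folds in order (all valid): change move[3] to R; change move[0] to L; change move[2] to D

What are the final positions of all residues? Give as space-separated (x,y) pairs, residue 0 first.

Initial moves: RDRDR
Fold: move[3]->R => RDRRR (positions: [(0, 0), (1, 0), (1, -1), (2, -1), (3, -1), (4, -1)])
Fold: move[0]->L => LDRRR (positions: [(0, 0), (-1, 0), (-1, -1), (0, -1), (1, -1), (2, -1)])
Fold: move[2]->D => LDDRR (positions: [(0, 0), (-1, 0), (-1, -1), (-1, -2), (0, -2), (1, -2)])

Answer: (0,0) (-1,0) (-1,-1) (-1,-2) (0,-2) (1,-2)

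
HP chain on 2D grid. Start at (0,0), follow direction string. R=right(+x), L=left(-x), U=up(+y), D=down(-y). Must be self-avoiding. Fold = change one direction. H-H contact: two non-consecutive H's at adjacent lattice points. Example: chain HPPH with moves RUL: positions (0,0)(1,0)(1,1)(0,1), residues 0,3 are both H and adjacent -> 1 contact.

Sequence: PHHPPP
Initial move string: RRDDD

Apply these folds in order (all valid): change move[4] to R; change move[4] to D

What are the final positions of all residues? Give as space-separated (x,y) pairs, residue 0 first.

Initial moves: RRDDD
Fold: move[4]->R => RRDDR (positions: [(0, 0), (1, 0), (2, 0), (2, -1), (2, -2), (3, -2)])
Fold: move[4]->D => RRDDD (positions: [(0, 0), (1, 0), (2, 0), (2, -1), (2, -2), (2, -3)])

Answer: (0,0) (1,0) (2,0) (2,-1) (2,-2) (2,-3)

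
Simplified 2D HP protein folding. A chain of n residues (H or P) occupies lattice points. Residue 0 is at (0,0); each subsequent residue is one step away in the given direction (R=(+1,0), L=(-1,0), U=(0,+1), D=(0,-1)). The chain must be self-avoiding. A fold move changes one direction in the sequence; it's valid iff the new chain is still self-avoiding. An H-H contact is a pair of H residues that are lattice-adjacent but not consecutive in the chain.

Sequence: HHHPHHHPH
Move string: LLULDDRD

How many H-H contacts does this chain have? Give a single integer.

Answer: 1

Derivation:
Positions: [(0, 0), (-1, 0), (-2, 0), (-2, 1), (-3, 1), (-3, 0), (-3, -1), (-2, -1), (-2, -2)]
H-H contact: residue 2 @(-2,0) - residue 5 @(-3, 0)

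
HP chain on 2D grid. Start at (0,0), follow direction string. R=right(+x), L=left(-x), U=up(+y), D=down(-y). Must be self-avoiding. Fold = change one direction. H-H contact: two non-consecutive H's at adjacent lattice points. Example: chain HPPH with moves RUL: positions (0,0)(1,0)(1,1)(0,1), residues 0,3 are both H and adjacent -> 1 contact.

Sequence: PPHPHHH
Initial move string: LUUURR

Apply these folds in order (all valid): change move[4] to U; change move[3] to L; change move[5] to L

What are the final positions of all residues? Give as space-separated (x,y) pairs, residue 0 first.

Answer: (0,0) (-1,0) (-1,1) (-1,2) (-2,2) (-2,3) (-3,3)

Derivation:
Initial moves: LUUURR
Fold: move[4]->U => LUUUUR (positions: [(0, 0), (-1, 0), (-1, 1), (-1, 2), (-1, 3), (-1, 4), (0, 4)])
Fold: move[3]->L => LUULUR (positions: [(0, 0), (-1, 0), (-1, 1), (-1, 2), (-2, 2), (-2, 3), (-1, 3)])
Fold: move[5]->L => LUULUL (positions: [(0, 0), (-1, 0), (-1, 1), (-1, 2), (-2, 2), (-2, 3), (-3, 3)])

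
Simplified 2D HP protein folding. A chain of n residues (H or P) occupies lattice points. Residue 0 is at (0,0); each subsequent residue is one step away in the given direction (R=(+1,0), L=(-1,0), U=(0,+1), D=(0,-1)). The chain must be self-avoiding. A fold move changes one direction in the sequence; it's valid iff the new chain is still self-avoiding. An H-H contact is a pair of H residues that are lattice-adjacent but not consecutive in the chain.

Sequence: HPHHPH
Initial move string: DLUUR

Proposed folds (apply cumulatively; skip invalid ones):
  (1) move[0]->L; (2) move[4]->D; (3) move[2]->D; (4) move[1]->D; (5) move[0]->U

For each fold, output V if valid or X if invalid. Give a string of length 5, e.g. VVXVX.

Initial: DLUUR -> [(0, 0), (0, -1), (-1, -1), (-1, 0), (-1, 1), (0, 1)]
Fold 1: move[0]->L => LLUUR VALID
Fold 2: move[4]->D => LLUUD INVALID (collision), skipped
Fold 3: move[2]->D => LLDUR INVALID (collision), skipped
Fold 4: move[1]->D => LDUUR INVALID (collision), skipped
Fold 5: move[0]->U => ULUUR VALID

Answer: VXXXV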